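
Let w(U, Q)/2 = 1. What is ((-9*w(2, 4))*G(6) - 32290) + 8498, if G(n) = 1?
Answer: -23810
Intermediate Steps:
w(U, Q) = 2 (w(U, Q) = 2*1 = 2)
((-9*w(2, 4))*G(6) - 32290) + 8498 = (-9*2*1 - 32290) + 8498 = (-18*1 - 32290) + 8498 = (-18 - 32290) + 8498 = -32308 + 8498 = -23810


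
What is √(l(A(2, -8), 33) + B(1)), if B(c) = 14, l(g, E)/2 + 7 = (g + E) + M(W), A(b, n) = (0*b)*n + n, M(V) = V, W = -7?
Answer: 6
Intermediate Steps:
A(b, n) = n (A(b, n) = 0*n + n = 0 + n = n)
l(g, E) = -28 + 2*E + 2*g (l(g, E) = -14 + 2*((g + E) - 7) = -14 + 2*((E + g) - 7) = -14 + 2*(-7 + E + g) = -14 + (-14 + 2*E + 2*g) = -28 + 2*E + 2*g)
√(l(A(2, -8), 33) + B(1)) = √((-28 + 2*33 + 2*(-8)) + 14) = √((-28 + 66 - 16) + 14) = √(22 + 14) = √36 = 6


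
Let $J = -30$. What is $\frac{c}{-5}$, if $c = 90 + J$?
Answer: $-12$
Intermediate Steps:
$c = 60$ ($c = 90 - 30 = 60$)
$\frac{c}{-5} = \frac{1}{-5} \cdot 60 = \left(- \frac{1}{5}\right) 60 = -12$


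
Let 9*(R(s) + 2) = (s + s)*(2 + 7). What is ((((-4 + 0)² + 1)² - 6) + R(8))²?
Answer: 88209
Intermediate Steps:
R(s) = -2 + 2*s (R(s) = -2 + ((s + s)*(2 + 7))/9 = -2 + ((2*s)*9)/9 = -2 + (18*s)/9 = -2 + 2*s)
((((-4 + 0)² + 1)² - 6) + R(8))² = ((((-4 + 0)² + 1)² - 6) + (-2 + 2*8))² = ((((-4)² + 1)² - 6) + (-2 + 16))² = (((16 + 1)² - 6) + 14)² = ((17² - 6) + 14)² = ((289 - 6) + 14)² = (283 + 14)² = 297² = 88209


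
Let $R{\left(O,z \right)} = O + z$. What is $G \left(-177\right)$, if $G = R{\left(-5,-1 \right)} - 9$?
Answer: $2655$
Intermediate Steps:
$G = -15$ ($G = \left(-5 - 1\right) - 9 = -6 - 9 = -15$)
$G \left(-177\right) = \left(-15\right) \left(-177\right) = 2655$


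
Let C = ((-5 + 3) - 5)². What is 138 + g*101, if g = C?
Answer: 5087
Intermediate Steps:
C = 49 (C = (-2 - 5)² = (-7)² = 49)
g = 49
138 + g*101 = 138 + 49*101 = 138 + 4949 = 5087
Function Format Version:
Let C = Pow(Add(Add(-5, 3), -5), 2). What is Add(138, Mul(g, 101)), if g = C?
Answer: 5087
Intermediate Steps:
C = 49 (C = Pow(Add(-2, -5), 2) = Pow(-7, 2) = 49)
g = 49
Add(138, Mul(g, 101)) = Add(138, Mul(49, 101)) = Add(138, 4949) = 5087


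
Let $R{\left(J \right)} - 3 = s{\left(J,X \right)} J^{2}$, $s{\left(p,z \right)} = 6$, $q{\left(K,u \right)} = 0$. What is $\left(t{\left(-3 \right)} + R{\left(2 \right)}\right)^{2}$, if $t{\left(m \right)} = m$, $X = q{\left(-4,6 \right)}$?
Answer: $576$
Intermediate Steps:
$X = 0$
$R{\left(J \right)} = 3 + 6 J^{2}$
$\left(t{\left(-3 \right)} + R{\left(2 \right)}\right)^{2} = \left(-3 + \left(3 + 6 \cdot 2^{2}\right)\right)^{2} = \left(-3 + \left(3 + 6 \cdot 4\right)\right)^{2} = \left(-3 + \left(3 + 24\right)\right)^{2} = \left(-3 + 27\right)^{2} = 24^{2} = 576$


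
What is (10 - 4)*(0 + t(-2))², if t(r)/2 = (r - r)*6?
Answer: 0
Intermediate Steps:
t(r) = 0 (t(r) = 2*((r - r)*6) = 2*(0*6) = 2*0 = 0)
(10 - 4)*(0 + t(-2))² = (10 - 4)*(0 + 0)² = 6*0² = 6*0 = 0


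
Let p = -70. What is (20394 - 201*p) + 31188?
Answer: 65652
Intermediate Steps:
(20394 - 201*p) + 31188 = (20394 - 201*(-70)) + 31188 = (20394 + 14070) + 31188 = 34464 + 31188 = 65652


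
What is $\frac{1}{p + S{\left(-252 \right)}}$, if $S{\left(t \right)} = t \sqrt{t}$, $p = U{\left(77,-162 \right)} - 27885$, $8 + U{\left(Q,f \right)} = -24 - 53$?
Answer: $\frac{i}{2 \left(- 13985 i + 756 \sqrt{7}\right)} \approx -3.5036 \cdot 10^{-5} + 5.011 \cdot 10^{-6} i$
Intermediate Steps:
$U{\left(Q,f \right)} = -85$ ($U{\left(Q,f \right)} = -8 - 77 = -85$)
$p = -27970$ ($p = -85 - 27885 = -27970$)
$S{\left(t \right)} = t^{\frac{3}{2}}$
$\frac{1}{p + S{\left(-252 \right)}} = \frac{1}{-27970 + \left(-252\right)^{\frac{3}{2}}} = \frac{1}{-27970 - 1512 i \sqrt{7}}$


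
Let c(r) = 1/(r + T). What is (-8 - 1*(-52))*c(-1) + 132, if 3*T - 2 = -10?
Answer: 120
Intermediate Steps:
T = -8/3 (T = 2/3 + (1/3)*(-10) = 2/3 - 10/3 = -8/3 ≈ -2.6667)
c(r) = 1/(-8/3 + r) (c(r) = 1/(r - 8/3) = 1/(-8/3 + r))
(-8 - 1*(-52))*c(-1) + 132 = (-8 - 1*(-52))*(3/(-8 + 3*(-1))) + 132 = (-8 + 52)*(3/(-8 - 3)) + 132 = 44*(3/(-11)) + 132 = 44*(3*(-1/11)) + 132 = 44*(-3/11) + 132 = -12 + 132 = 120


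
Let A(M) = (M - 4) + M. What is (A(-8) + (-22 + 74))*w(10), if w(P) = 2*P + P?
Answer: 960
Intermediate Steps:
A(M) = -4 + 2*M (A(M) = (-4 + M) + M = -4 + 2*M)
w(P) = 3*P
(A(-8) + (-22 + 74))*w(10) = ((-4 + 2*(-8)) + (-22 + 74))*(3*10) = ((-4 - 16) + 52)*30 = (-20 + 52)*30 = 32*30 = 960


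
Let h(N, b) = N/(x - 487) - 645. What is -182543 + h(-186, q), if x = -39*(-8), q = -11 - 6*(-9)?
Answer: -32057714/175 ≈ -1.8319e+5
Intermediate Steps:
q = 43 (q = -11 + 54 = 43)
x = 312
h(N, b) = -645 - N/175 (h(N, b) = N/(312 - 487) - 645 = N/(-175) - 645 = -N/175 - 645 = -645 - N/175)
-182543 + h(-186, q) = -182543 + (-645 - 1/175*(-186)) = -182543 + (-645 + 186/175) = -182543 - 112689/175 = -32057714/175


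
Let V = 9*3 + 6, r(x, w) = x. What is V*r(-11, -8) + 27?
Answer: -336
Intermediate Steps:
V = 33 (V = 27 + 6 = 33)
V*r(-11, -8) + 27 = 33*(-11) + 27 = -363 + 27 = -336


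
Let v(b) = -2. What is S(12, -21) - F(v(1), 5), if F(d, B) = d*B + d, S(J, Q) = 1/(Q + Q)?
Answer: 503/42 ≈ 11.976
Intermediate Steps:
S(J, Q) = 1/(2*Q)
F(d, B) = d + B*d (F(d, B) = B*d + d = d + B*d)
S(12, -21) - F(v(1), 5) = (1/2)/(-21) - (-2)*(1 + 5) = (1/2)*(-1/21) - (-2)*6 = -1/42 - 1*(-12) = -1/42 + 12 = 503/42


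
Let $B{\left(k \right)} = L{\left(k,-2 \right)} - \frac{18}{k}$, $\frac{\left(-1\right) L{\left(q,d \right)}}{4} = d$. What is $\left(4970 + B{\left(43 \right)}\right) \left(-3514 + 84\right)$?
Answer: $- \frac{734143480}{43} \approx -1.7073 \cdot 10^{7}$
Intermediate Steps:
$L{\left(q,d \right)} = - 4 d$
$B{\left(k \right)} = 8 - \frac{18}{k}$ ($B{\left(k \right)} = \left(-4\right) \left(-2\right) - \frac{18}{k} = 8 - \frac{18}{k}$)
$\left(4970 + B{\left(43 \right)}\right) \left(-3514 + 84\right) = \left(4970 + \left(8 - \frac{18}{43}\right)\right) \left(-3514 + 84\right) = \left(4970 + \left(8 - \frac{18}{43}\right)\right) \left(-3430\right) = \left(4970 + \frac{326}{43}\right) \left(-3430\right) = \frac{214036}{43} \left(-3430\right) = - \frac{734143480}{43}$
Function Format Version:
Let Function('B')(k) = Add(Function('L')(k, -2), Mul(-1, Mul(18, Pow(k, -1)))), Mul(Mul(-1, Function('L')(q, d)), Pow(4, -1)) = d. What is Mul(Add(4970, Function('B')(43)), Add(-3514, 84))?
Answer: Rational(-734143480, 43) ≈ -1.7073e+7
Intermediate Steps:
Function('L')(q, d) = Mul(-4, d)
Function('B')(k) = Add(8, Mul(-18, Pow(k, -1))) (Function('B')(k) = Add(Mul(-4, -2), Mul(-1, Mul(18, Pow(k, -1)))) = Add(8, Mul(-18, Pow(k, -1))))
Mul(Add(4970, Function('B')(43)), Add(-3514, 84)) = Mul(Add(4970, Add(8, Mul(-18, Pow(43, -1)))), Add(-3514, 84)) = Mul(Add(4970, Add(8, Mul(-18, Rational(1, 43)))), -3430) = Mul(Add(4970, Add(8, Rational(-18, 43))), -3430) = Mul(Add(4970, Rational(326, 43)), -3430) = Mul(Rational(214036, 43), -3430) = Rational(-734143480, 43)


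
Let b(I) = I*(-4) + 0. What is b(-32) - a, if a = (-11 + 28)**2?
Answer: -161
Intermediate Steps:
b(I) = -4*I (b(I) = -4*I + 0 = -4*I)
a = 289 (a = 17**2 = 289)
b(-32) - a = -4*(-32) - 1*289 = 128 - 289 = -161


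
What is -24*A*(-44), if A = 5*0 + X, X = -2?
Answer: -2112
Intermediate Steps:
A = -2 (A = 5*0 - 2 = 0 - 2 = -2)
-24*A*(-44) = -24*(-2)*(-44) = 48*(-44) = -2112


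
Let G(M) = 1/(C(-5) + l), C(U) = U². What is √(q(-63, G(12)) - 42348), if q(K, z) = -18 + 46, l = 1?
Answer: 92*I*√5 ≈ 205.72*I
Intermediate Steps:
G(M) = 1/26 (G(M) = 1/((-5)² + 1) = 1/(25 + 1) = 1/26)
q(K, z) = 28
√(q(-63, G(12)) - 42348) = √(28 - 42348) = √(-42320) = 92*I*√5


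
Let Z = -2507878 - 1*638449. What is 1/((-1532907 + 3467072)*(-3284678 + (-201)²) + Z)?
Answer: -1/6274970170032 ≈ -1.5936e-13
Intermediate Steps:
Z = -3146327 (Z = -2507878 - 638449 = -3146327)
1/((-1532907 + 3467072)*(-3284678 + (-201)²) + Z) = 1/((-1532907 + 3467072)*(-3284678 + (-201)²) - 3146327) = 1/(1934165*(-3284678 + 40401) - 3146327) = 1/(1934165*(-3244277) - 3146327) = 1/(-6274967023705 - 3146327) = 1/(-6274970170032) = -1/6274970170032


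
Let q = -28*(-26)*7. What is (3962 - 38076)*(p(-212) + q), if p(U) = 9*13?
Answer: -177836282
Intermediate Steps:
p(U) = 117
q = 5096 (q = 728*7 = 5096)
(3962 - 38076)*(p(-212) + q) = (3962 - 38076)*(117 + 5096) = -34114*5213 = -177836282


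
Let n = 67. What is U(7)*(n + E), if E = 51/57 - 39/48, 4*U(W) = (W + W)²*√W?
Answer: 999257*√7/304 ≈ 8696.7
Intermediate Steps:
U(W) = W^(5/2) (U(W) = ((W + W)²*√W)/4 = ((2*W)²*√W)/4 = ((4*W²)*√W)/4 = (4*W^(5/2))/4 = W^(5/2))
E = 25/304 (E = 51*(1/57) - 39*1/48 = 17/19 - 13/16 = 25/304 ≈ 0.082237)
U(7)*(n + E) = 7^(5/2)*(67 + 25/304) = (49*√7)*(20393/304) = 999257*√7/304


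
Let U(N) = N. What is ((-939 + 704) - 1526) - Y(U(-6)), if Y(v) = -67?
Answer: -1694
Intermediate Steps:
((-939 + 704) - 1526) - Y(U(-6)) = ((-939 + 704) - 1526) - 1*(-67) = (-235 - 1526) + 67 = -1761 + 67 = -1694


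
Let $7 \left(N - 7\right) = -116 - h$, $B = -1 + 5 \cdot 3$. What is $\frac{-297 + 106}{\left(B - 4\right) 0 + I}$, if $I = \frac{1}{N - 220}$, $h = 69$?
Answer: $\frac{320116}{7} \approx 45731.0$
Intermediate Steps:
$B = 14$ ($B = -1 + 15 = 14$)
$N = - \frac{136}{7}$ ($N = 7 + \frac{-116 - 69}{7} = 7 + \frac{1}{7} \left(-185\right) = 7 - \frac{185}{7} = - \frac{136}{7} \approx -19.429$)
$I = - \frac{7}{1676}$ ($I = \frac{1}{- \frac{136}{7} - 220} = \frac{1}{- \frac{1676}{7}} = - \frac{7}{1676} \approx -0.0041766$)
$\frac{-297 + 106}{\left(B - 4\right) 0 + I} = \frac{-297 + 106}{\left(14 - 4\right) 0 - \frac{7}{1676}} = - \frac{191}{10 \cdot 0 - \frac{7}{1676}} = - \frac{191}{0 - \frac{7}{1676}} = - \frac{191}{- \frac{7}{1676}} = \left(-191\right) \left(- \frac{1676}{7}\right) = \frac{320116}{7}$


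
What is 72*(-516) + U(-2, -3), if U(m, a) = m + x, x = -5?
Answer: -37159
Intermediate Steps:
U(m, a) = -5 + m (U(m, a) = m - 5 = -5 + m)
72*(-516) + U(-2, -3) = 72*(-516) + (-5 - 2) = -37152 - 7 = -37159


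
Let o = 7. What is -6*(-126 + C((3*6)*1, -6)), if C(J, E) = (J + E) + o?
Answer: 642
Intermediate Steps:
C(J, E) = 7 + E + J (C(J, E) = (J + E) + 7 = (E + J) + 7 = 7 + E + J)
-6*(-126 + C((3*6)*1, -6)) = -6*(-126 + (7 - 6 + (3*6)*1)) = -6*(-126 + (7 - 6 + 18*1)) = -6*(-126 + (7 - 6 + 18)) = -6*(-126 + 19) = -6*(-107) = 642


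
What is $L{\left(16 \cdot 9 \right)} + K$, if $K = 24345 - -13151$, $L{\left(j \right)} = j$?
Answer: $37640$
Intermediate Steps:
$K = 37496$ ($K = 24345 + 13151 = 37496$)
$L{\left(16 \cdot 9 \right)} + K = 16 \cdot 9 + 37496 = 144 + 37496 = 37640$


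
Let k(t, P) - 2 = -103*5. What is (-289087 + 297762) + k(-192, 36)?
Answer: 8162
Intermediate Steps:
k(t, P) = -513 (k(t, P) = 2 - 103*5 = 2 - 515 = -513)
(-289087 + 297762) + k(-192, 36) = (-289087 + 297762) - 513 = 8675 - 513 = 8162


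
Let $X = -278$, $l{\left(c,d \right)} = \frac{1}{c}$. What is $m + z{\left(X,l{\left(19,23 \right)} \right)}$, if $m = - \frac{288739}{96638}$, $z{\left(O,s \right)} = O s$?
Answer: $- \frac{32351405}{1836122} \approx -17.619$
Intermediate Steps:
$m = - \frac{288739}{96638}$ ($m = \left(-288739\right) \frac{1}{96638} = - \frac{288739}{96638} \approx -2.9878$)
$m + z{\left(X,l{\left(19,23 \right)} \right)} = - \frac{288739}{96638} - \frac{278}{19} = - \frac{32351405}{1836122}$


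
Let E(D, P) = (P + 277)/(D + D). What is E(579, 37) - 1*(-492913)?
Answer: 285396784/579 ≈ 4.9291e+5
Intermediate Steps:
E(D, P) = (277 + P)/(2*D) (E(D, P) = (277 + P)/((2*D)) = (277 + P)*(1/(2*D)) = (277 + P)/(2*D))
E(579, 37) - 1*(-492913) = (½)*(277 + 37)/579 - 1*(-492913) = (½)*(1/579)*314 + 492913 = 157/579 + 492913 = 285396784/579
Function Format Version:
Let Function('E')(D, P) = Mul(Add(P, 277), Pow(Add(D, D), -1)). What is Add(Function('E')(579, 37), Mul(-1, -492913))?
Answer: Rational(285396784, 579) ≈ 4.9291e+5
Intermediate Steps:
Function('E')(D, P) = Mul(Rational(1, 2), Pow(D, -1), Add(277, P)) (Function('E')(D, P) = Mul(Add(277, P), Pow(Mul(2, D), -1)) = Mul(Add(277, P), Mul(Rational(1, 2), Pow(D, -1))) = Mul(Rational(1, 2), Pow(D, -1), Add(277, P)))
Add(Function('E')(579, 37), Mul(-1, -492913)) = Add(Mul(Rational(1, 2), Pow(579, -1), Add(277, 37)), Mul(-1, -492913)) = Add(Mul(Rational(1, 2), Rational(1, 579), 314), 492913) = Add(Rational(157, 579), 492913) = Rational(285396784, 579)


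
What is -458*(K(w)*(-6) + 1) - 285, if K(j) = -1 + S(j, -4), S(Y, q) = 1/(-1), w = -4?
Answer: -6239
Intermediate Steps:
S(Y, q) = -1
K(j) = -2 (K(j) = -1 - 1 = -2)
-458*(K(w)*(-6) + 1) - 285 = -458*(-2*(-6) + 1) - 285 = -458*(12 + 1) - 285 = -458*13 - 285 = -5954 - 285 = -6239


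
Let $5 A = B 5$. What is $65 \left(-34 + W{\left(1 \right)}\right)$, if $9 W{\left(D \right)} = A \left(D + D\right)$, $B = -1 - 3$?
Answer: $- \frac{20410}{9} \approx -2267.8$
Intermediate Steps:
$B = -4$ ($B = -1 - 3 = -4$)
$A = -4$ ($A = \frac{\left(-4\right) 5}{5} = \frac{1}{5} \left(-20\right) = -4$)
$W{\left(D \right)} = - \frac{8 D}{9}$ ($W{\left(D \right)} = \frac{\left(-4\right) \left(D + D\right)}{9} = \frac{\left(-4\right) 2 D}{9} = \frac{\left(-8\right) D}{9} = - \frac{8 D}{9}$)
$65 \left(-34 + W{\left(1 \right)}\right) = 65 \left(-34 - \frac{8}{9}\right) = 65 \left(- \frac{314}{9}\right) = - \frac{20410}{9}$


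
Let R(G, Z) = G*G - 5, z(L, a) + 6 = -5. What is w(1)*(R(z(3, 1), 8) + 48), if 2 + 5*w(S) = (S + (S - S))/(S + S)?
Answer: -246/5 ≈ -49.200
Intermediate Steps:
z(L, a) = -11 (z(L, a) = -6 - 5 = -11)
w(S) = -3/10 (w(S) = -⅖ + ((S + (S - S))/(S + S))/5 = -⅖ + ((S + 0)/((2*S)))/5 = -⅖ + (S*(1/(2*S)))/5 = -⅖ + (⅕)*(½) = -⅖ + ⅒ = -3/10)
R(G, Z) = -5 + G² (R(G, Z) = G² - 5 = -5 + G²)
w(1)*(R(z(3, 1), 8) + 48) = -3*((-5 + (-11)²) + 48)/10 = -3*((-5 + 121) + 48)/10 = -3*(116 + 48)/10 = -3/10*164 = -246/5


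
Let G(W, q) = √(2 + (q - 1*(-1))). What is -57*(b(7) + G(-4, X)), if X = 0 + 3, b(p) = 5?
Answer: -285 - 57*√6 ≈ -424.62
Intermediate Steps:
X = 3
G(W, q) = √(3 + q) (G(W, q) = √(2 + (q + 1)) = √(2 + (1 + q)) = √(3 + q))
-57*(b(7) + G(-4, X)) = -57*(5 + √(3 + 3)) = -57*(5 + √6) = -285 - 57*√6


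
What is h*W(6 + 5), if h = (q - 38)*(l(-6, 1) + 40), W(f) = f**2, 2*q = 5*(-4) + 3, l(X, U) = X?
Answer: -191301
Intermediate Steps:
q = -17/2 (q = (5*(-4) + 3)/2 = (-20 + 3)/2 = (1/2)*(-17) = -17/2 ≈ -8.5000)
h = -1581 (h = (-17/2 - 38)*(-6 + 40) = -93/2*34 = -1581)
h*W(6 + 5) = -1581*(6 + 5)**2 = -1581*11**2 = -1581*121 = -191301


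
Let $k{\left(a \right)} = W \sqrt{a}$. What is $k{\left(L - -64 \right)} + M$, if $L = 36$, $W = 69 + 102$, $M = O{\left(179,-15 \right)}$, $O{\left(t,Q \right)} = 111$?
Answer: $1821$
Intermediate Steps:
$M = 111$
$W = 171$
$k{\left(a \right)} = 171 \sqrt{a}$
$k{\left(L - -64 \right)} + M = 171 \sqrt{36 - -64} + 111 = 171 \sqrt{36 + 64} + 111 = 171 \sqrt{100} + 111 = 171 \cdot 10 + 111 = 1710 + 111 = 1821$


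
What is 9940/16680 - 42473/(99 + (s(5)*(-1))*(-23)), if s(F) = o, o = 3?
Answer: -1963277/7784 ≈ -252.22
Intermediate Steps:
s(F) = 3
9940/16680 - 42473/(99 + (s(5)*(-1))*(-23)) = 9940/16680 - 42473/(99 + (3*(-1))*(-23)) = 9940*(1/16680) - 42473/(99 - 3*(-23)) = 497/834 - 42473/(99 + 69) = 497/834 - 42473/168 = -1963277/7784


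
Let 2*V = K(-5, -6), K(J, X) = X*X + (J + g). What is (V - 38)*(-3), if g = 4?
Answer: 123/2 ≈ 61.500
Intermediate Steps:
K(J, X) = 4 + J + X² (K(J, X) = X*X + (J + 4) = X² + (4 + J) = 4 + J + X²)
V = 35/2 (V = (4 - 5 + (-6)²)/2 = (4 - 5 + 36)/2 = (½)*35 = 35/2 ≈ 17.500)
(V - 38)*(-3) = (35/2 - 38)*(-3) = -41/2*(-3) = 123/2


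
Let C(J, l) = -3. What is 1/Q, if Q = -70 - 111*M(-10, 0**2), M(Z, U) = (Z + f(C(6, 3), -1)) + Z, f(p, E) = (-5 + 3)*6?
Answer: 1/3482 ≈ 0.00028719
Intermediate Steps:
f(p, E) = -12 (f(p, E) = -2*6 = -12)
M(Z, U) = -12 + 2*Z (M(Z, U) = (Z - 12) + Z = (-12 + Z) + Z = -12 + 2*Z)
Q = 3482 (Q = -70 - 111*(-12 + 2*(-10)) = -70 - 111*(-12 - 20) = -70 - 111*(-32) = -70 + 3552 = 3482)
1/Q = 1/3482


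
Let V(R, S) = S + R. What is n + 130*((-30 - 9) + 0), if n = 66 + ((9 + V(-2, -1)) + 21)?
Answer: -4977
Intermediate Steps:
V(R, S) = R + S
n = 93 (n = 66 + ((9 + (-2 - 1)) + 21) = 66 + ((9 - 3) + 21) = 66 + (6 + 21) = 66 + 27 = 93)
n + 130*((-30 - 9) + 0) = 93 + 130*((-30 - 9) + 0) = 93 + 130*(-39 + 0) = 93 + 130*(-39) = 93 - 5070 = -4977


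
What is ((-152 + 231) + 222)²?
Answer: 90601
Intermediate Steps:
((-152 + 231) + 222)² = (79 + 222)² = 301² = 90601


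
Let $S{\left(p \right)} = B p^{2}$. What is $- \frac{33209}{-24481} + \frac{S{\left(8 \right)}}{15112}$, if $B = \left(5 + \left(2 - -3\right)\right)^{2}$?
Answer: $\frac{82316601}{46244609} \approx 1.78$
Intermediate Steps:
$B = 100$ ($B = \left(5 + \left(2 + 3\right)\right)^{2} = \left(5 + 5\right)^{2} = 10^{2} = 100$)
$S{\left(p \right)} = 100 p^{2}$
$- \frac{33209}{-24481} + \frac{S{\left(8 \right)}}{15112} = - \frac{33209}{-24481} + \frac{100 \cdot 8^{2}}{15112} = \left(-33209\right) \left(- \frac{1}{24481}\right) + 100 \cdot 64 \cdot \frac{1}{15112} = \frac{33209}{24481} + 6400 \cdot \frac{1}{15112} = \frac{33209}{24481} + \frac{800}{1889} = \frac{82316601}{46244609}$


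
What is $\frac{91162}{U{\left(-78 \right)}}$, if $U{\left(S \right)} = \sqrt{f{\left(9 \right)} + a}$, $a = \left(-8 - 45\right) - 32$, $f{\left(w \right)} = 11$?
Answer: $- \frac{45581 i \sqrt{74}}{37} \approx - 10597.0 i$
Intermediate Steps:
$a = -85$ ($a = -53 - 32 = -85$)
$U{\left(S \right)} = i \sqrt{74}$ ($U{\left(S \right)} = \sqrt{11 - 85} = \sqrt{-74} = i \sqrt{74}$)
$\frac{91162}{U{\left(-78 \right)}} = \frac{91162}{i \sqrt{74}} = 91162 \left(- \frac{i \sqrt{74}}{74}\right) = - \frac{45581 i \sqrt{74}}{37}$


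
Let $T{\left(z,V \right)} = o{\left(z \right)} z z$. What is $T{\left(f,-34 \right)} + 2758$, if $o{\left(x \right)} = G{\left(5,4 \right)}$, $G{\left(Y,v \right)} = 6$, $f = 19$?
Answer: $4924$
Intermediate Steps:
$o{\left(x \right)} = 6$
$T{\left(z,V \right)} = 6 z^{2}$ ($T{\left(z,V \right)} = 6 z z = 6 z^{2}$)
$T{\left(f,-34 \right)} + 2758 = 6 \cdot 19^{2} + 2758 = 6 \cdot 361 + 2758 = 2166 + 2758 = 4924$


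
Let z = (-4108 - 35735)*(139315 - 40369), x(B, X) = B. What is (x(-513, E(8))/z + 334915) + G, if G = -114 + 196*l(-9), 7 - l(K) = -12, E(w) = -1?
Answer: 2601498951151/7684806 ≈ 3.3853e+5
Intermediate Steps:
l(K) = 19 (l(K) = 7 - 1*(-12) = 7 + 12 = 19)
z = -3942305478 (z = -39843*98946 = -3942305478)
G = 3610 (G = -114 + 196*19 = -114 + 3724 = 3610)
(x(-513, E(8))/z + 334915) + G = (-513/(-3942305478) + 334915) + 3610 = (-513*(-1/3942305478) + 334915) + 3610 = (1/7684806 + 334915) + 3610 = 2573756801491/7684806 + 3610 = 2601498951151/7684806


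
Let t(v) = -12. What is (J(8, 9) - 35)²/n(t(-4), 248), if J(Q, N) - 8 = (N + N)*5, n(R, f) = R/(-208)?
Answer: 68796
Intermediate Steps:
n(R, f) = -R/208 (n(R, f) = R*(-1/208) = -R/208)
J(Q, N) = 8 + 10*N (J(Q, N) = 8 + (N + N)*5 = 8 + (2*N)*5 = 8 + 10*N)
(J(8, 9) - 35)²/n(t(-4), 248) = ((8 + 10*9) - 35)²/((-1/208*(-12))) = ((8 + 90) - 35)²/(3/52) = (98 - 35)²*(52/3) = 63²*(52/3) = 3969*(52/3) = 68796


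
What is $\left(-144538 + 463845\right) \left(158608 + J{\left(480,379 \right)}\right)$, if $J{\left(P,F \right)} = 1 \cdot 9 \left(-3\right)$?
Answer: $50636023367$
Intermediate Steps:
$J{\left(P,F \right)} = -27$ ($J{\left(P,F \right)} = 9 \left(-3\right) = -27$)
$\left(-144538 + 463845\right) \left(158608 + J{\left(480,379 \right)}\right) = \left(-144538 + 463845\right) \left(158608 - 27\right) = 319307 \cdot 158581 = 50636023367$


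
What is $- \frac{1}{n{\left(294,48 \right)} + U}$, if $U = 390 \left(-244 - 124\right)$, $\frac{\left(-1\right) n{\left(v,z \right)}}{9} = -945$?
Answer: $\frac{1}{135015} \approx 7.4066 \cdot 10^{-6}$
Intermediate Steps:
$n{\left(v,z \right)} = 8505$ ($n{\left(v,z \right)} = \left(-9\right) \left(-945\right) = 8505$)
$U = -143520$ ($U = 390 \left(-244 - 124\right) = 390 \left(-368\right) = -143520$)
$- \frac{1}{n{\left(294,48 \right)} + U} = - \frac{1}{8505 - 143520} = - \frac{1}{-135015} = \left(-1\right) \left(- \frac{1}{135015}\right) = \frac{1}{135015}$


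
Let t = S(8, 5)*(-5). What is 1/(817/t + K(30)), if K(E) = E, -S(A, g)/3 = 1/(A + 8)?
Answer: 15/13522 ≈ 0.0011093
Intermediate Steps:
S(A, g) = -3/(8 + A) (S(A, g) = -3/(A + 8) = -3/(8 + A))
t = 15/16 (t = -3/(8 + 8)*(-5) = -3/16*(-5) = 15/16 ≈ 0.93750)
1/(817/t + K(30)) = 1/(817/(15/16) + 30) = 1/(817*(16/15) + 30) = 1/(13072/15 + 30) = 1/(13522/15) = 15/13522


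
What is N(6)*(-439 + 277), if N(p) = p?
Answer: -972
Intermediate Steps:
N(6)*(-439 + 277) = 6*(-439 + 277) = 6*(-162) = -972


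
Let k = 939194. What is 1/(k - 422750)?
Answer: 1/516444 ≈ 1.9363e-6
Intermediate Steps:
1/(k - 422750) = 1/(939194 - 422750) = 1/516444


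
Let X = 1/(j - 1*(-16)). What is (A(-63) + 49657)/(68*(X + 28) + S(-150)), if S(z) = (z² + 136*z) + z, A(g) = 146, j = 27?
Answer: 2141529/165790 ≈ 12.917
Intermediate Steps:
S(z) = z² + 137*z
X = 1/43 (X = 1/(27 - 1*(-16)) = 1/(27 + 16) = 1/43 ≈ 0.023256)
(A(-63) + 49657)/(68*(X + 28) + S(-150)) = (146 + 49657)/(68*(1/43 + 28) - 150*(137 - 150)) = 49803/(68*(1205/43) - 150*(-13)) = 49803/(81940/43 + 1950) = 49803/(165790/43) = 49803*(43/165790) = 2141529/165790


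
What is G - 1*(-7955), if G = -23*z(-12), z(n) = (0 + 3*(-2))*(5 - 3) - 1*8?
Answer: 8415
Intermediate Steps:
z(n) = -20 (z(n) = (0 - 6)*2 - 8 = -6*2 - 8 = -12 - 8 = -20)
G = 460 (G = -23*(-20) = 460)
G - 1*(-7955) = 460 - 1*(-7955) = 460 + 7955 = 8415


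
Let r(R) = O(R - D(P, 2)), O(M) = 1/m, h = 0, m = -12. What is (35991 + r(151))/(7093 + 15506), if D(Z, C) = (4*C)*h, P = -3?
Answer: 431891/271188 ≈ 1.5926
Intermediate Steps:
D(Z, C) = 0 (D(Z, C) = (4*C)*0 = 0)
O(M) = -1/12 (O(M) = 1/(-12) = -1/12)
r(R) = -1/12
(35991 + r(151))/(7093 + 15506) = (35991 - 1/12)/(7093 + 15506) = (431891/12)/22599 = (431891/12)*(1/22599) = 431891/271188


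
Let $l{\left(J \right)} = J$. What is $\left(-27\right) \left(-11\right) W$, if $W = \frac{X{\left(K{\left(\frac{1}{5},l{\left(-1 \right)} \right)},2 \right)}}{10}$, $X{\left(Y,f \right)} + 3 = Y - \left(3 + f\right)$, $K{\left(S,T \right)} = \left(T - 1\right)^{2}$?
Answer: $- \frac{594}{5} \approx -118.8$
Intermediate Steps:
$K{\left(S,T \right)} = \left(-1 + T\right)^{2}$
$X{\left(Y,f \right)} = -6 + Y - f$ ($X{\left(Y,f \right)} = -3 - \left(3 + f - Y\right) = -6 + Y - f$)
$W = - \frac{2}{5}$ ($W = \frac{-6 + \left(-1 - 1\right)^{2} - 2}{10} = \left(-6 + \left(-2\right)^{2} - 2\right) \frac{1}{10} = \left(-6 + 4 - 2\right) \frac{1}{10} = \left(-4\right) \frac{1}{10} = - \frac{2}{5} \approx -0.4$)
$\left(-27\right) \left(-11\right) W = \left(-27\right) \left(-11\right) \left(- \frac{2}{5}\right) = 297 \left(- \frac{2}{5}\right) = - \frac{594}{5}$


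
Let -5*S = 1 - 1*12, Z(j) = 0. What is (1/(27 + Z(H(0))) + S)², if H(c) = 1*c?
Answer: 91204/18225 ≈ 5.0043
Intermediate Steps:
H(c) = c
S = 11/5 (S = -(1 - 1*12)/5 = -(1 - 12)/5 = -⅕*(-11) = 11/5 ≈ 2.2000)
(1/(27 + Z(H(0))) + S)² = (1/(27 + 0) + 11/5)² = (1/27 + 11/5)² = (302/135)² = 91204/18225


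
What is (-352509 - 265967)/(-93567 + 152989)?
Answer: -309238/29711 ≈ -10.408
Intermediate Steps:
(-352509 - 265967)/(-93567 + 152989) = -618476/59422 = -618476*1/59422 = -309238/29711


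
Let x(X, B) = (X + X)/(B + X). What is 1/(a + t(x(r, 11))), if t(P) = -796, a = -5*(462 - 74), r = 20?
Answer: -1/2736 ≈ -0.00036550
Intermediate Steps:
x(X, B) = 2*X/(B + X) (x(X, B) = (2*X)/(B + X) = 2*X/(B + X))
a = -1940 (a = -5*388 = -1940)
1/(a + t(x(r, 11))) = 1/(-1940 - 796) = 1/(-2736) = -1/2736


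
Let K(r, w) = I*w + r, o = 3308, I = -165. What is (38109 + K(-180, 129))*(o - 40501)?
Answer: -619040292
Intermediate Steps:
K(r, w) = r - 165*w (K(r, w) = -165*w + r = r - 165*w)
(38109 + K(-180, 129))*(o - 40501) = (38109 + (-180 - 165*129))*(3308 - 40501) = (38109 + (-180 - 21285))*(-37193) = (38109 - 21465)*(-37193) = 16644*(-37193) = -619040292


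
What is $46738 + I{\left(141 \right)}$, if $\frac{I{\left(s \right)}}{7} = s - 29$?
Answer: $47522$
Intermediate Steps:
$I{\left(s \right)} = -203 + 7 s$ ($I{\left(s \right)} = 7 \left(s - 29\right) = 7 \left(-29 + s\right) = -203 + 7 s$)
$46738 + I{\left(141 \right)} = 46738 + \left(-203 + 7 \cdot 141\right) = 46738 + \left(-203 + 987\right) = 46738 + 784 = 47522$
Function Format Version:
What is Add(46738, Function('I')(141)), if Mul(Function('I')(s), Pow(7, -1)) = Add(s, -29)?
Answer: 47522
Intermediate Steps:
Function('I')(s) = Add(-203, Mul(7, s)) (Function('I')(s) = Mul(7, Add(s, -29)) = Mul(7, Add(-29, s)) = Add(-203, Mul(7, s)))
Add(46738, Function('I')(141)) = Add(46738, Add(-203, Mul(7, 141))) = Add(46738, Add(-203, 987)) = Add(46738, 784) = 47522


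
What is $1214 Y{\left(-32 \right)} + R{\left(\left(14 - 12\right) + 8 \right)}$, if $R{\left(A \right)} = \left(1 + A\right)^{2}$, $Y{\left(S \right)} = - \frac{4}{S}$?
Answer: $\frac{1091}{4} \approx 272.75$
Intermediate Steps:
$1214 Y{\left(-32 \right)} + R{\left(\left(14 - 12\right) + 8 \right)} = 1214 \left(- \frac{4}{-32}\right) + \left(1 + \left(\left(14 - 12\right) + 8\right)\right)^{2} = 1214 \left(\left(-4\right) \left(- \frac{1}{32}\right)\right) + \left(1 + \left(2 + 8\right)\right)^{2} = 1214 \cdot \frac{1}{8} + \left(1 + 10\right)^{2} = \frac{607}{4} + 11^{2} = \frac{607}{4} + 121 = \frac{1091}{4}$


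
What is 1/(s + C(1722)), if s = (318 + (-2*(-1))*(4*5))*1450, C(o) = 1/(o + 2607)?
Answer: 4329/2247183901 ≈ 1.9264e-6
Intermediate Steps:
C(o) = 1/(2607 + o)
s = 519100 (s = (318 + 2*20)*1450 = (318 + 40)*1450 = 358*1450 = 519100)
1/(s + C(1722)) = 1/(519100 + 1/(2607 + 1722)) = 1/(519100 + 1/4329) = 1/(2247183901/4329) = 4329/2247183901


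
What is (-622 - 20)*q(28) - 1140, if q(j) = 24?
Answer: -16548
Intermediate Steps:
(-622 - 20)*q(28) - 1140 = (-622 - 20)*24 - 1140 = -642*24 - 1140 = -15408 - 1140 = -16548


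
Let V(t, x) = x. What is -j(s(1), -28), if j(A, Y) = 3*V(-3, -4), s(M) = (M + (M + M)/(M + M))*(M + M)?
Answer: 12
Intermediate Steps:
s(M) = 2*M*(1 + M) (s(M) = (M + (2*M)/((2*M)))*(2*M) = (M + (2*M)*(1/(2*M)))*(2*M) = (M + 1)*(2*M) = (1 + M)*(2*M) = 2*M*(1 + M))
j(A, Y) = -12 (j(A, Y) = 3*(-4) = -12)
-j(s(1), -28) = -1*(-12) = 12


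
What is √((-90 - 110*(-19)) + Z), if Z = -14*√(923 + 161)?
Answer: 2*√(500 - 7*√271) ≈ 39.231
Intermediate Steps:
Z = -28*√271 ≈ -460.94
√((-90 - 110*(-19)) + Z) = √((-90 - 110*(-19)) - 28*√271) = √((-90 + 2090) - 28*√271) = √(2000 - 28*√271)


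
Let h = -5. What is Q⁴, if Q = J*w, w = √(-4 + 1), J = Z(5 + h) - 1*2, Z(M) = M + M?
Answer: 144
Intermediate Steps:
Z(M) = 2*M
J = -2 (J = 2*(5 - 5) - 1*2 = 2*0 - 2 = 0 - 2 = -2)
w = I*√3 (w = √(-3) = I*√3 ≈ 1.732*I)
Q = -2*I*√3 ≈ -3.4641*I
Q⁴ = (-2*I*√3)⁴ = 144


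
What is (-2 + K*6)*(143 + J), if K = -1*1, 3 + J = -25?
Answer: -920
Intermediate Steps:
J = -28 (J = -3 - 25 = -28)
K = -1
(-2 + K*6)*(143 + J) = (-2 - 1*6)*(143 - 28) = (-2 - 6)*115 = -8*115 = -920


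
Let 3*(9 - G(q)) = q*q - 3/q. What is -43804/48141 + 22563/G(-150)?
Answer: -212151215854/54093682791 ≈ -3.9219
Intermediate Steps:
G(q) = 9 + 1/q - q²/3 (G(q) = 9 - (q*q - 3/q)/3 = 9 - (q² - 3/q)/3 = 9 + (1/q - q²/3) = 9 + 1/q - q²/3)
-43804/48141 + 22563/G(-150) = -43804/48141 + 22563/(9 + 1/(-150) - ⅓*(-150)²) = -43804*1/48141 + 22563/(9 - 1/150 - ⅓*22500) = -43804/48141 + 22563/(9 - 1/150 - 7500) = -43804/48141 + 22563/(-1123651/150) = -43804/48141 + 22563*(-150/1123651) = -43804/48141 - 3384450/1123651 = -212151215854/54093682791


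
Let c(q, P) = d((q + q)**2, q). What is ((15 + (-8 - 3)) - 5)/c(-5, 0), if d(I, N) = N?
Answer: 1/5 ≈ 0.20000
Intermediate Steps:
c(q, P) = q
((15 + (-8 - 3)) - 5)/c(-5, 0) = ((15 + (-8 - 3)) - 5)/(-5) = -((15 - 11) - 5)/5 = -(4 - 5)/5 = -1/5*(-1) = 1/5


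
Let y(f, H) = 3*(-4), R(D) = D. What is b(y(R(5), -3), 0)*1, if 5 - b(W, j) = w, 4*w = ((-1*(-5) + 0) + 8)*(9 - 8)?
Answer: 7/4 ≈ 1.7500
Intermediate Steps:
y(f, H) = -12
w = 13/4 (w = (((-1*(-5) + 0) + 8)*(9 - 8))/4 = (((5 + 0) + 8)*1)/4 = ((5 + 8)*1)/4 = (13*1)/4 = (1/4)*13 = 13/4 ≈ 3.2500)
b(W, j) = 7/4 (b(W, j) = 5 - 1*13/4 = 5 - 13/4 = 7/4)
b(y(R(5), -3), 0)*1 = (7/4)*1 = 7/4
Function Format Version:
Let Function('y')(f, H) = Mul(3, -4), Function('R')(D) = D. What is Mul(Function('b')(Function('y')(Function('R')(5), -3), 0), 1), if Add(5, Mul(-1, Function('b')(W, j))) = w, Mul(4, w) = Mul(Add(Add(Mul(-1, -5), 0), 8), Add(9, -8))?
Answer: Rational(7, 4) ≈ 1.7500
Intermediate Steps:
Function('y')(f, H) = -12
w = Rational(13, 4) (w = Mul(Rational(1, 4), Mul(Add(Add(Mul(-1, -5), 0), 8), Add(9, -8))) = Mul(Rational(1, 4), Mul(Add(Add(5, 0), 8), 1)) = Mul(Rational(1, 4), Mul(Add(5, 8), 1)) = Mul(Rational(1, 4), Mul(13, 1)) = Mul(Rational(1, 4), 13) = Rational(13, 4) ≈ 3.2500)
Function('b')(W, j) = Rational(7, 4) (Function('b')(W, j) = Add(5, Mul(-1, Rational(13, 4))) = Add(5, Rational(-13, 4)) = Rational(7, 4))
Mul(Function('b')(Function('y')(Function('R')(5), -3), 0), 1) = Mul(Rational(7, 4), 1) = Rational(7, 4)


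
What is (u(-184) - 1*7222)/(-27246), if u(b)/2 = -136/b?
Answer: 83036/313329 ≈ 0.26501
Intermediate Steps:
u(b) = -272/b (u(b) = 2*(-136/b) = -272/b)
(u(-184) - 1*7222)/(-27246) = (-272/(-184) - 1*7222)/(-27246) = (-272*(-1/184) - 7222)*(-1/27246) = (34/23 - 7222)*(-1/27246) = -166072/23*(-1/27246) = 83036/313329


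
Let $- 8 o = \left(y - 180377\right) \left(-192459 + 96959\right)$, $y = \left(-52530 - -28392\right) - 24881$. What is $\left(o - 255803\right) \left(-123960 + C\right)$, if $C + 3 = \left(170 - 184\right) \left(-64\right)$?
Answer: $337039968946051$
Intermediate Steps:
$C = 893$ ($C = -3 + \left(170 - 184\right) \left(-64\right) = -3 - -896 = -3 + 896 = 893$)
$y = -49019$ ($y = \left(-52530 + 28392\right) - 24881 = -24138 - 24881 = -49019$)
$o = -2738414750$ ($o = - \frac{\left(-49019 - 180377\right) \left(-192459 + 96959\right)}{8} = - \frac{\left(-229396\right) \left(-95500\right)}{8} = \left(- \frac{1}{8}\right) 21907318000 = -2738414750$)
$\left(o - 255803\right) \left(-123960 + C\right) = \left(-2738414750 - 255803\right) \left(-123960 + 893\right) = \left(-2738670553\right) \left(-123067\right) = 337039968946051$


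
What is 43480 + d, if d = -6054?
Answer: 37426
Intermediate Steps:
43480 + d = 43480 - 6054 = 37426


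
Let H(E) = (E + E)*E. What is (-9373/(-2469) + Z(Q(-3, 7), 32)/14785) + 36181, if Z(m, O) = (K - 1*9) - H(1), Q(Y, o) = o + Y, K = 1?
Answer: 264179149796/7300833 ≈ 36185.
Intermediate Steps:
Q(Y, o) = Y + o
H(E) = 2*E² (H(E) = (2*E)*E = 2*E²)
Z(m, O) = -10 (Z(m, O) = (1 - 1*9) - 2*1² = (1 - 9) - 2 = -8 - 1*2 = -8 - 2 = -10)
(-9373/(-2469) + Z(Q(-3, 7), 32)/14785) + 36181 = (-9373/(-2469) - 10/14785) + 36181 = (-9373*(-1/2469) - 10*1/14785) + 36181 = (9373/2469 - 2/2957) + 36181 = 27711023/7300833 + 36181 = 264179149796/7300833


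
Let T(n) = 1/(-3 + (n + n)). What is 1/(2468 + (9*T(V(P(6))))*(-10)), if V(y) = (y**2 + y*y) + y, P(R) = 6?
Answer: 17/41946 ≈ 0.00040528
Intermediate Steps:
V(y) = y + 2*y**2 (V(y) = (y**2 + y**2) + y = 2*y**2 + y = y + 2*y**2)
T(n) = 1/(-3 + 2*n)
1/(2468 + (9*T(V(P(6))))*(-10)) = 1/(2468 + (9/(-3 + 2*(6*(1 + 2*6))))*(-10)) = 1/(2468 + (9/(-3 + 2*(6*(1 + 12))))*(-10)) = 1/(2468 + (9/(-3 + 2*(6*13)))*(-10)) = 1/(2468 + (9/(-3 + 2*78))*(-10)) = 1/(2468 + (9/(-3 + 156))*(-10)) = 1/(2468 + (9/153)*(-10)) = 1/(2468 + (9*(1/153))*(-10)) = 1/(2468 + (1/17)*(-10)) = 1/(2468 - 10/17) = 1/(41946/17) = 17/41946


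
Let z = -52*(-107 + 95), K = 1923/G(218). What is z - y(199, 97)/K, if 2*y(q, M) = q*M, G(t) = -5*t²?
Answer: 2294589382/1923 ≈ 1.1932e+6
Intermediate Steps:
y(q, M) = M*q/2 (y(q, M) = (q*M)/2 = (M*q)/2 = M*q/2)
K = -1923/237620 (K = 1923/((-5*218²)) = 1923/((-5*47524)) = 1923/(-237620) = 1923*(-1/237620) = -1923/237620 ≈ -0.0080927)
z = 624 (z = -52*(-12) = 624)
z - y(199, 97)/K = 624 - (½)*97*199/(-1923/237620) = 624 - 19303*(-237620)/(2*1923) = 624 - 1*(-2293389430/1923) = 624 + 2293389430/1923 = 2294589382/1923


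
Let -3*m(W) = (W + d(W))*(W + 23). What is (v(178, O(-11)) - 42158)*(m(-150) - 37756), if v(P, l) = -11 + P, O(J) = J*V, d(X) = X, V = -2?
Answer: 2118697896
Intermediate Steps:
O(J) = -2*J (O(J) = J*(-2) = -2*J)
m(W) = -2*W*(23 + W)/3 (m(W) = -(W + W)*(W + 23)/3 = -2*W*(23 + W)/3)
(v(178, O(-11)) - 42158)*(m(-150) - 37756) = ((-11 + 178) - 42158)*((⅔)*(-150)*(-23 - 1*(-150)) - 37756) = (167 - 42158)*((⅔)*(-150)*(-23 + 150) - 37756) = -41991*((⅔)*(-150)*127 - 37756) = -41991*(-12700 - 37756) = -41991*(-50456) = 2118697896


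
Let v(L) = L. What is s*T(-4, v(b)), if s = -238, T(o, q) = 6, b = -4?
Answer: -1428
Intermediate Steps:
s*T(-4, v(b)) = -238*6 = -1428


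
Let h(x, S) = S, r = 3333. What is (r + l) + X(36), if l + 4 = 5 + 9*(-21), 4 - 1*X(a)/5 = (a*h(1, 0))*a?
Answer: 3165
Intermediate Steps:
X(a) = 20 (X(a) = 20 - 5*a*0*a = 20 - 0*a = 20 - 5*0 = 20 + 0 = 20)
l = -188 (l = -4 + (5 + 9*(-21)) = -4 + (5 - 189) = -4 - 184 = -188)
(r + l) + X(36) = (3333 - 188) + 20 = 3145 + 20 = 3165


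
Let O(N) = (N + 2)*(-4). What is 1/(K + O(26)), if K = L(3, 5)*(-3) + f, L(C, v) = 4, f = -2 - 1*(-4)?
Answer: -1/122 ≈ -0.0081967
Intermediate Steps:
O(N) = -8 - 4*N (O(N) = (2 + N)*(-4) = -8 - 4*N)
f = 2 (f = -2 + 4 = 2)
K = -10 (K = 4*(-3) + 2 = -12 + 2 = -10)
1/(K + O(26)) = 1/(-10 + (-8 - 4*26)) = 1/(-10 + (-8 - 104)) = 1/(-10 - 112) = 1/(-122) = -1/122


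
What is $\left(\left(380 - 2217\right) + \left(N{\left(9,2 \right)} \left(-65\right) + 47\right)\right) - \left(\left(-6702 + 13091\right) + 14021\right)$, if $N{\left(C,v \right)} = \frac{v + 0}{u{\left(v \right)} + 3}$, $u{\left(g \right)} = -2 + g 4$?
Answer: $- \frac{199930}{9} \approx -22214.0$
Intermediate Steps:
$u{\left(g \right)} = -2 + 4 g$
$N{\left(C,v \right)} = \frac{v}{1 + 4 v}$ ($N{\left(C,v \right)} = \frac{v + 0}{\left(-2 + 4 v\right) + 3} = \frac{v}{1 + 4 v}$)
$\left(\left(380 - 2217\right) + \left(N{\left(9,2 \right)} \left(-65\right) + 47\right)\right) - \left(\left(-6702 + 13091\right) + 14021\right) = \left(\left(380 - 2217\right) + \left(\frac{2}{1 + 4 \cdot 2} \left(-65\right) + 47\right)\right) - \left(\left(-6702 + 13091\right) + 14021\right) = \left(-1837 + \left(\frac{2}{1 + 8} \left(-65\right) + 47\right)\right) - \left(6389 + 14021\right) = \left(-1837 + \left(\frac{2}{9} \left(-65\right) + 47\right)\right) - 20410 = \left(-1837 + \left(- \frac{130}{9} + 47\right)\right) - 20410 = \left(-1837 + \frac{293}{9}\right) - 20410 = - \frac{16240}{9} - 20410 = - \frac{199930}{9}$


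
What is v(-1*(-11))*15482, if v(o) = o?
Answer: 170302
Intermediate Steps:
v(-1*(-11))*15482 = -1*(-11)*15482 = 11*15482 = 170302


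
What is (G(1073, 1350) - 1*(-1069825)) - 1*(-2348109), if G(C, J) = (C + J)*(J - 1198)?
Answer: 3786230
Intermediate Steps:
G(C, J) = (-1198 + J)*(C + J) (G(C, J) = (C + J)*(-1198 + J) = (-1198 + J)*(C + J))
(G(1073, 1350) - 1*(-1069825)) - 1*(-2348109) = ((1350² - 1198*1073 - 1198*1350 + 1073*1350) - 1*(-1069825)) - 1*(-2348109) = ((1822500 - 1285454 - 1617300 + 1448550) + 1069825) + 2348109 = (368296 + 1069825) + 2348109 = 1438121 + 2348109 = 3786230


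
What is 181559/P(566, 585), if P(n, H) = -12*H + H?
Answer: -181559/6435 ≈ -28.214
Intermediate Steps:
P(n, H) = -11*H
181559/P(566, 585) = 181559/((-11*585)) = 181559/(-6435) = 181559*(-1/6435) = -181559/6435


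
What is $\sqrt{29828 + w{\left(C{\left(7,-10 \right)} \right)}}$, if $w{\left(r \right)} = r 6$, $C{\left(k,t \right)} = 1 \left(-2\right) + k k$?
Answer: $\sqrt{30110} \approx 173.52$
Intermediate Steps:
$C{\left(k,t \right)} = -2 + k^{2}$
$w{\left(r \right)} = 6 r$
$\sqrt{29828 + w{\left(C{\left(7,-10 \right)} \right)}} = \sqrt{29828 + 6 \left(-2 + 7^{2}\right)} = \sqrt{29828 + 6 \left(-2 + 49\right)} = \sqrt{29828 + 6 \cdot 47} = \sqrt{29828 + 282} = \sqrt{30110}$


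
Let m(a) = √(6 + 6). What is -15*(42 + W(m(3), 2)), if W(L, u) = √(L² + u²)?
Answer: -690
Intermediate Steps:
m(a) = 2*√3 (m(a) = √12 = 2*√3)
-15*(42 + W(m(3), 2)) = -15*(42 + √((2*√3)² + 2²)) = -15*(42 + √(12 + 4)) = -15*(42 + √16) = -15*(42 + 4) = -15*46 = -690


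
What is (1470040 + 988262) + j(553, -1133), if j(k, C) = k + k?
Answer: 2459408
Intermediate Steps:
j(k, C) = 2*k
(1470040 + 988262) + j(553, -1133) = (1470040 + 988262) + 2*553 = 2458302 + 1106 = 2459408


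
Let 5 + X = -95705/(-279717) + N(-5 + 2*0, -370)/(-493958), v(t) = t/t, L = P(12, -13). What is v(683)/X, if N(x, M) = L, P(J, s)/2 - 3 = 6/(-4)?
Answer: -138168449886/643568838191 ≈ -0.21469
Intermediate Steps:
P(J, s) = 3 (P(J, s) = 6 + 2*(6/(-4)) = 6 + 2*(6*(-¼)) = 6 + 2*(-3/2) = 6 - 3 = 3)
L = 3
v(t) = 1
N(x, M) = 3
X = -643568838191/138168449886 (X = -5 + (-95705/(-279717) + 3/(-493958)) = -5 + (-95705*(-1/279717) + 3*(-1/493958)) = -5 + (95705/279717 - 3/493958) = -5 + 47273411239/138168449886 = -643568838191/138168449886 ≈ -4.6579)
v(683)/X = 1/(-643568838191/138168449886) = 1*(-138168449886/643568838191) = -138168449886/643568838191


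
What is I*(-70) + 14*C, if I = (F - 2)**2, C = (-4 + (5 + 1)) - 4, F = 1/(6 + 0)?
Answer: -4739/18 ≈ -263.28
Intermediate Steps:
F = 1/6 ≈ 0.16667
C = -2 (C = (-4 + 6) - 4 = 2 - 4 = -2)
I = 121/36 (I = (1/6 - 2)**2 = (-11/6)**2 = 121/36 ≈ 3.3611)
I*(-70) + 14*C = (121/36)*(-70) + 14*(-2) = -4235/18 - 28 = -4739/18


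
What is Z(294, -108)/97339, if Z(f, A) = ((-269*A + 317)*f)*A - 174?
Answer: -932524662/97339 ≈ -9580.2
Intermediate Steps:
Z(f, A) = -174 + A*f*(317 - 269*A) (Z(f, A) = ((317 - 269*A)*f)*A - 174 = (f*(317 - 269*A))*A - 174 = A*f*(317 - 269*A) - 174 = -174 + A*f*(317 - 269*A))
Z(294, -108)/97339 = (-174 - 269*294*(-108)² + 317*(-108)*294)/97339 = (-174 - 269*294*11664 - 10065384)*(1/97339) = (-174 - 922459104 - 10065384)*(1/97339) = -932524662*1/97339 = -932524662/97339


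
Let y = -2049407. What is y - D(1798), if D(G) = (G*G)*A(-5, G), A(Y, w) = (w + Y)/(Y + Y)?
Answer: 2887961751/5 ≈ 5.7759e+8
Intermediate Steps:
A(Y, w) = (Y + w)/(2*Y) (A(Y, w) = (Y + w)/((2*Y)) = (Y + w)*(1/(2*Y)) = (Y + w)/(2*Y))
D(G) = G**2*(1/2 - G/10) (D(G) = (G*G)*((1/2)*(-5 + G)/(-5)) = G**2*((1/2)*(-1/5)*(-5 + G)) = G**2*(1/2 - G/10))
y - D(1798) = -2049407 - 1798**2*(5 - 1*1798)/10 = -2049407 - 3232804*(5 - 1798)/10 = -2049407 - 3232804*(-1793)/10 = -2049407 - 1*(-2898208786/5) = -2049407 + 2898208786/5 = 2887961751/5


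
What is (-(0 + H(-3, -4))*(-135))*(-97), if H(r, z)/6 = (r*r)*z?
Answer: 2828520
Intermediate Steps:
H(r, z) = 6*z*r² (H(r, z) = 6*((r*r)*z) = 6*(r²*z) = 6*(z*r²) = 6*z*r²)
(-(0 + H(-3, -4))*(-135))*(-97) = (-(0 + 6*(-4)*(-3)²)*(-135))*(-97) = (-(0 + 6*(-4)*9)*(-135))*(-97) = (-(0 - 216)*(-135))*(-97) = (-1*(-216)*(-135))*(-97) = (216*(-135))*(-97) = -29160*(-97) = 2828520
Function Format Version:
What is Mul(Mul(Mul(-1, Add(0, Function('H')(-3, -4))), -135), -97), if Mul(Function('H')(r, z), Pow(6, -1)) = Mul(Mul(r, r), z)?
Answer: 2828520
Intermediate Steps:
Function('H')(r, z) = Mul(6, z, Pow(r, 2)) (Function('H')(r, z) = Mul(6, Mul(Mul(r, r), z)) = Mul(6, Mul(Pow(r, 2), z)) = Mul(6, Mul(z, Pow(r, 2))) = Mul(6, z, Pow(r, 2)))
Mul(Mul(Mul(-1, Add(0, Function('H')(-3, -4))), -135), -97) = Mul(Mul(Mul(-1, Add(0, Mul(6, -4, Pow(-3, 2)))), -135), -97) = Mul(Mul(Mul(-1, Add(0, Mul(6, -4, 9))), -135), -97) = Mul(Mul(Mul(-1, Add(0, -216)), -135), -97) = Mul(Mul(Mul(-1, -216), -135), -97) = Mul(Mul(216, -135), -97) = Mul(-29160, -97) = 2828520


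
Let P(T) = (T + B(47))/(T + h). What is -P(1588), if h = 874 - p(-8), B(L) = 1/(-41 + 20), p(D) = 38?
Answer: -33347/50904 ≈ -0.65510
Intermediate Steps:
B(L) = -1/21 (B(L) = 1/(-21) = -1/21)
h = 836 (h = 874 - 1*38 = 874 - 38 = 836)
P(T) = (-1/21 + T)/(836 + T) (P(T) = (T - 1/21)/(T + 836) = (-1/21 + T)/(836 + T))
-P(1588) = -(-1/21 + 1588)/(836 + 1588) = -33347/(2424*21) = -1*33347/50904 = -33347/50904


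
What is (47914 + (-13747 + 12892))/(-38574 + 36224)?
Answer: -47059/2350 ≈ -20.025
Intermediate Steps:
(47914 + (-13747 + 12892))/(-38574 + 36224) = (47914 - 855)/(-2350) = 47059*(-1/2350) = -47059/2350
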